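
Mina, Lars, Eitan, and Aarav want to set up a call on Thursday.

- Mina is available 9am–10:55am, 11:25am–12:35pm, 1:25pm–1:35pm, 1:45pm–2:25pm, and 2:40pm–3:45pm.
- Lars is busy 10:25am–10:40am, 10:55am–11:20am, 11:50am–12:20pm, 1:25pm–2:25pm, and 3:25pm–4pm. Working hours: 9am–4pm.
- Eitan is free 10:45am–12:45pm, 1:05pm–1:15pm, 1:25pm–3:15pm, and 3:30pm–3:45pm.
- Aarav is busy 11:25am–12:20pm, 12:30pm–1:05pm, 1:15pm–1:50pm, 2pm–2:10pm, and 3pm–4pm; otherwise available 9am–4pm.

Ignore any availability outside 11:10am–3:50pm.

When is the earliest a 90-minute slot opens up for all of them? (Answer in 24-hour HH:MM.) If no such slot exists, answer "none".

none

Lars free within 09:00–16:00: 09:00–10:25, 10:40–10:55, 11:20–11:50, 12:20–13:25, 14:25–15:25.
Aarav free within 09:00–16:00: 09:00–11:25, 12:20–12:30, 13:05–13:15, 13:50–14:00, 14:10–15:00.
Mina ∩ Lars: 09:00–10:25, 10:40–10:55, 11:25–11:50, 12:20–12:35, 14:40–15:25.
Mina ∩ Lars ∩ Eitan: 10:45–10:55, 11:25–11:50, 12:20–12:35, 14:40–15:15.
Mina ∩ Lars ∩ Eitan ∩ Aarav: 10:45–10:55, 12:20–12:30, 14:40–15:00.
Restricted to 11:10–15:50: 12:20–12:30, 14:40–15:00.
Windows ≥ 90 min: (none).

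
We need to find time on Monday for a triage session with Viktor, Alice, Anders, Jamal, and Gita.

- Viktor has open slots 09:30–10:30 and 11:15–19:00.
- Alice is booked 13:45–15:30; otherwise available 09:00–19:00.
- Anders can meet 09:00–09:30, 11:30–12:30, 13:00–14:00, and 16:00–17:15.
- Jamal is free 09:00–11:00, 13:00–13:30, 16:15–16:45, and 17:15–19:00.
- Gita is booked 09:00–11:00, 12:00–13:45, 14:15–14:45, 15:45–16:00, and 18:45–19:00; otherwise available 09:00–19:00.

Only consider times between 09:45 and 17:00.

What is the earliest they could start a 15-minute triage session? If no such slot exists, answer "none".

16:15

Alice free within 09:00–19:00: 09:00–13:45, 15:30–19:00.
Gita free within 09:00–19:00: 11:00–12:00, 13:45–14:15, 14:45–15:45, 16:00–18:45.
Viktor ∩ Alice: 09:30–10:30, 11:15–13:45, 15:30–19:00.
Viktor ∩ Alice ∩ Anders: 11:30–12:30, 13:00–13:45, 16:00–17:15.
Viktor ∩ Alice ∩ Anders ∩ Jamal: 13:00–13:30, 16:15–16:45.
Viktor ∩ Alice ∩ Anders ∩ Jamal ∩ Gita: 16:15–16:45.
Restricted to 09:45–17:00: 16:15–16:45.
Windows ≥ 15 min: 16:15–16:45.
Earliest such window starts at 16:15.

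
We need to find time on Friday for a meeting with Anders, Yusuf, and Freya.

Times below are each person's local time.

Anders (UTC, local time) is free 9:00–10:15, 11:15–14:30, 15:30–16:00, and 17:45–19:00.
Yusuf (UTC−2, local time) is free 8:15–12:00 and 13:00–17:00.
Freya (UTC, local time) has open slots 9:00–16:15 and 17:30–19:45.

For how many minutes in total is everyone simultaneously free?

Anders → UTC: 09:00–10:15, 11:15–14:30, 15:30–16:00, 17:45–19:00.
Yusuf → UTC: 10:15–14:00, 15:00–19:00.
Freya → UTC: 09:00–16:15, 17:30–19:45.
Anders ∩ Yusuf: 11:15–14:00, 15:30–16:00, 17:45–19:00.
Anders ∩ Yusuf ∩ Freya: 11:15–14:00, 15:30–16:00, 17:45–19:00.
Total common minutes: 165 + 30 + 75 = 270.

270 minutes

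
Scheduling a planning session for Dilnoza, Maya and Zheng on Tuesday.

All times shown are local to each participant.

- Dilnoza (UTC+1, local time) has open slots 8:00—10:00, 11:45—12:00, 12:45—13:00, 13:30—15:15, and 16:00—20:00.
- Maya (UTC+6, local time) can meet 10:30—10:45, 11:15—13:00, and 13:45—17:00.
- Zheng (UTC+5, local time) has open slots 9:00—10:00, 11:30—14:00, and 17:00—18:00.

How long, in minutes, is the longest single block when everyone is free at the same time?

Dilnoza → UTC: 07:00–09:00, 10:45–11:00, 11:45–12:00, 12:30–14:15, 15:00–19:00.
Maya → UTC: 04:30–04:45, 05:15–07:00, 07:45–11:00.
Zheng → UTC: 04:00–05:00, 06:30–09:00, 12:00–13:00.
Dilnoza ∩ Maya: 07:45–09:00, 10:45–11:00.
Dilnoza ∩ Maya ∩ Zheng: 07:45–09:00.
Single common window of 75 minutes.

75 minutes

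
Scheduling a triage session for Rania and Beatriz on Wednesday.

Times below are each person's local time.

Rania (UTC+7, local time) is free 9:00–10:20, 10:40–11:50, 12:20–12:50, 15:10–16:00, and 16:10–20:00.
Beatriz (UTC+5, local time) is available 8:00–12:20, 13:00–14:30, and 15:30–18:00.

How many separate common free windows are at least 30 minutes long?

4

Rania → UTC: 02:00–03:20, 03:40–04:50, 05:20–05:50, 08:10–09:00, 09:10–13:00.
Beatriz → UTC: 03:00–07:20, 08:00–09:30, 10:30–13:00.
Rania ∩ Beatriz: 03:00–03:20, 03:40–04:50, 05:20–05:50, 08:10–09:00, 09:10–09:30, 10:30–13:00.
Windows ≥ 30 min: 03:40–04:50, 05:20–05:50, 08:10–09:00, 10:30–13:00.
That's 4 windows.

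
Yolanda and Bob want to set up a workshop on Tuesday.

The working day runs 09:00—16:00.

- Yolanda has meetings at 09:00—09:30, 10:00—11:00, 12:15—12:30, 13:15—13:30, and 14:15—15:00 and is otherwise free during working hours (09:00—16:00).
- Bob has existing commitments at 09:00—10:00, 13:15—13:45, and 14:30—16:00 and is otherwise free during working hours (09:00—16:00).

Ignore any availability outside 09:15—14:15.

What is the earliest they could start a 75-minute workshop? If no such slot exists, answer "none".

11:00

Yolanda free within 09:00–16:00: 09:30–10:00, 11:00–12:15, 12:30–13:15, 13:30–14:15, 15:00–16:00.
Bob free within 09:00–16:00: 10:00–13:15, 13:45–14:30.
Yolanda ∩ Bob: 11:00–12:15, 12:30–13:15, 13:45–14:15.
Restricted to 09:15–14:15: 11:00–12:15, 12:30–13:15, 13:45–14:15.
Windows ≥ 75 min: 11:00–12:15.
Earliest such window starts at 11:00.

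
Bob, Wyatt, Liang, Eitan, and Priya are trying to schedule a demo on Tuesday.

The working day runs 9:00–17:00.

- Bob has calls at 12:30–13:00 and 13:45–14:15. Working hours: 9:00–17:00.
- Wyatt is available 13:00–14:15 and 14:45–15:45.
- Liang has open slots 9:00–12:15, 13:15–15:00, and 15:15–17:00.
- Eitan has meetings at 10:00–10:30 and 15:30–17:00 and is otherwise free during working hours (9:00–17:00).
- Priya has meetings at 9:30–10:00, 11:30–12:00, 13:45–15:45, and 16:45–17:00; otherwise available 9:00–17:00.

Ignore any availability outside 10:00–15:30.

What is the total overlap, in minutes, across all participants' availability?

Bob free within 09:00–17:00: 09:00–12:30, 13:00–13:45, 14:15–17:00.
Eitan free within 09:00–17:00: 09:00–10:00, 10:30–15:30.
Priya free within 09:00–17:00: 09:00–09:30, 10:00–11:30, 12:00–13:45, 15:45–16:45.
Bob ∩ Wyatt: 13:00–13:45, 14:45–15:45.
Bob ∩ Wyatt ∩ Liang: 13:15–13:45, 14:45–15:00, 15:15–15:45.
Bob ∩ Wyatt ∩ Liang ∩ Eitan: 13:15–13:45, 14:45–15:00, 15:15–15:30.
Bob ∩ Wyatt ∩ Liang ∩ Eitan ∩ Priya: 13:15–13:45.
Restricted to 10:00–15:30: 13:15–13:45.
Total common minutes: 30.

30 minutes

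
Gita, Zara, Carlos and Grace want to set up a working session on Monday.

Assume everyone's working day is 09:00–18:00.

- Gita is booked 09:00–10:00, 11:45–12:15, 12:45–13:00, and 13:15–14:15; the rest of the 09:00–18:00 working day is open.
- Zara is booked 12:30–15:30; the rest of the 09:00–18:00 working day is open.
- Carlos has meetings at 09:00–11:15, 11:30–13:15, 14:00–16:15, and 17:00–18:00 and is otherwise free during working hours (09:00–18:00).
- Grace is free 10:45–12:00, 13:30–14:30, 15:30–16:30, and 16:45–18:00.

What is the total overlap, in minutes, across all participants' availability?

Gita free within 09:00–18:00: 10:00–11:45, 12:15–12:45, 13:00–13:15, 14:15–18:00.
Zara free within 09:00–18:00: 09:00–12:30, 15:30–18:00.
Carlos free within 09:00–18:00: 11:15–11:30, 13:15–14:00, 16:15–17:00.
Gita ∩ Zara: 10:00–11:45, 12:15–12:30, 15:30–18:00.
Gita ∩ Zara ∩ Carlos: 11:15–11:30, 16:15–17:00.
Gita ∩ Zara ∩ Carlos ∩ Grace: 11:15–11:30, 16:15–16:30, 16:45–17:00.
Total common minutes: 15 + 15 + 15 = 45.

45 minutes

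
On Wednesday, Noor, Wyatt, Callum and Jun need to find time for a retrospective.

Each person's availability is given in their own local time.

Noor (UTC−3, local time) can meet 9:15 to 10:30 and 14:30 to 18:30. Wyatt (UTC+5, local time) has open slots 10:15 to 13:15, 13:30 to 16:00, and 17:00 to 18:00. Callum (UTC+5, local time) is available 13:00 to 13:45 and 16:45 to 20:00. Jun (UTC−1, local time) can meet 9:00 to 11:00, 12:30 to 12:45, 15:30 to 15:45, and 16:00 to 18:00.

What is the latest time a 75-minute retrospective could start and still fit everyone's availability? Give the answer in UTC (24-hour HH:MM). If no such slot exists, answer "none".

Noor → UTC: 12:15–13:30, 17:30–21:30.
Wyatt → UTC: 05:15–08:15, 08:30–11:00, 12:00–13:00.
Callum → UTC: 08:00–08:45, 11:45–15:00.
Jun → UTC: 10:00–12:00, 13:30–13:45, 16:30–16:45, 17:00–19:00.
Noor ∩ Wyatt: 12:15–13:00.
Noor ∩ Wyatt ∩ Callum: 12:15–13:00.
Noor ∩ Wyatt ∩ Callum ∩ Jun: (none).
Windows ≥ 75 min: (none).

none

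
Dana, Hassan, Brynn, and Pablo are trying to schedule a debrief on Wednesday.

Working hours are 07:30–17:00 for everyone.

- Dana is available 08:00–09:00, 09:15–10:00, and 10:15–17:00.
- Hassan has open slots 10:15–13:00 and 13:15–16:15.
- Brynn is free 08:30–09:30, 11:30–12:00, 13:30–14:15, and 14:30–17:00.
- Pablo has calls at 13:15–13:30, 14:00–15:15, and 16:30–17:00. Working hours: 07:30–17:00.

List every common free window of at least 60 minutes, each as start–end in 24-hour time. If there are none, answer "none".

15:15–16:15

Pablo free within 07:30–17:00: 07:30–13:15, 13:30–14:00, 15:15–16:30.
Dana ∩ Hassan: 10:15–13:00, 13:15–16:15.
Dana ∩ Hassan ∩ Brynn: 11:30–12:00, 13:30–14:15, 14:30–16:15.
Dana ∩ Hassan ∩ Brynn ∩ Pablo: 11:30–12:00, 13:30–14:00, 15:15–16:15.
Windows ≥ 60 min: 15:15–16:15.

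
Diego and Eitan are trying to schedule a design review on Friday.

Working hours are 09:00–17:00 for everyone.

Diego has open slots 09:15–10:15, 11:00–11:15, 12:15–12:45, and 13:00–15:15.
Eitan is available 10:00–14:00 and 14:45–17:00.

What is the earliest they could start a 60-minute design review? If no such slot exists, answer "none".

13:00

Diego ∩ Eitan: 10:00–10:15, 11:00–11:15, 12:15–12:45, 13:00–14:00, 14:45–15:15.
Windows ≥ 60 min: 13:00–14:00.
Earliest such window starts at 13:00.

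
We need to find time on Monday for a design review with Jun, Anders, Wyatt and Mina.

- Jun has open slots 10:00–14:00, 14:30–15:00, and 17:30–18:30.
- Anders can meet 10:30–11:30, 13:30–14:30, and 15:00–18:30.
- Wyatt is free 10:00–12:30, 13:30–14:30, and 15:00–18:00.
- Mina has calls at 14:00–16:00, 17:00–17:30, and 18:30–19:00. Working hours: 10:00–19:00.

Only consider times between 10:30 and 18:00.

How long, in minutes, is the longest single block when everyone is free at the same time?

60 minutes

Mina free within 10:00–19:00: 10:00–14:00, 16:00–17:00, 17:30–18:30.
Jun ∩ Anders: 10:30–11:30, 13:30–14:00, 17:30–18:30.
Jun ∩ Anders ∩ Wyatt: 10:30–11:30, 13:30–14:00, 17:30–18:00.
Jun ∩ Anders ∩ Wyatt ∩ Mina: 10:30–11:30, 13:30–14:00, 17:30–18:00.
Restricted to 10:30–18:00: 10:30–11:30, 13:30–14:00, 17:30–18:00.
Common window lengths: 60, 30, 30 min; longest is 60.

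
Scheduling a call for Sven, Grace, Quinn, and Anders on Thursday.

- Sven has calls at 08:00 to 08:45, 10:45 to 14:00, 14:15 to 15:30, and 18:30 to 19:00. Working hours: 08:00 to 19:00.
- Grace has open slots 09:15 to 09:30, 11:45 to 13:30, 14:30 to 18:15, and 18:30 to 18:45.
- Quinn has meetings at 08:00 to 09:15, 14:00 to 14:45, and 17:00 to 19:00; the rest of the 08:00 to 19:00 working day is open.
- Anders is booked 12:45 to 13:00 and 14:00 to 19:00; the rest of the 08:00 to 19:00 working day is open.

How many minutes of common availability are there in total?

15 minutes

Sven free within 08:00–19:00: 08:45–10:45, 14:00–14:15, 15:30–18:30.
Quinn free within 08:00–19:00: 09:15–14:00, 14:45–17:00.
Anders free within 08:00–19:00: 08:00–12:45, 13:00–14:00.
Sven ∩ Grace: 09:15–09:30, 15:30–18:15.
Sven ∩ Grace ∩ Quinn: 09:15–09:30, 15:30–17:00.
Sven ∩ Grace ∩ Quinn ∩ Anders: 09:15–09:30.
Total common minutes: 15.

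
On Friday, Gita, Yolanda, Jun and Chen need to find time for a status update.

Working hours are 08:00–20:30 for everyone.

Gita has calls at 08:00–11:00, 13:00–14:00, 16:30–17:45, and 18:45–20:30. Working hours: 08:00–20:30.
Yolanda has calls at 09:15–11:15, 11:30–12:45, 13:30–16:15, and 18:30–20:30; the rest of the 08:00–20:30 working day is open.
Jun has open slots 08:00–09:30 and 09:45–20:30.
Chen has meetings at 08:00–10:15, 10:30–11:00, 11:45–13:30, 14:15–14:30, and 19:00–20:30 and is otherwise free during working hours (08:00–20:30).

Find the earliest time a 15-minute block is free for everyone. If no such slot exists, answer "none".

Gita free within 08:00–20:30: 11:00–13:00, 14:00–16:30, 17:45–18:45.
Yolanda free within 08:00–20:30: 08:00–09:15, 11:15–11:30, 12:45–13:30, 16:15–18:30.
Chen free within 08:00–20:30: 10:15–10:30, 11:00–11:45, 13:30–14:15, 14:30–19:00.
Gita ∩ Yolanda: 11:15–11:30, 12:45–13:00, 16:15–16:30, 17:45–18:30.
Gita ∩ Yolanda ∩ Jun: 11:15–11:30, 12:45–13:00, 16:15–16:30, 17:45–18:30.
Gita ∩ Yolanda ∩ Jun ∩ Chen: 11:15–11:30, 16:15–16:30, 17:45–18:30.
Windows ≥ 15 min: 11:15–11:30, 16:15–16:30, 17:45–18:30.
Earliest such window starts at 11:15.

11:15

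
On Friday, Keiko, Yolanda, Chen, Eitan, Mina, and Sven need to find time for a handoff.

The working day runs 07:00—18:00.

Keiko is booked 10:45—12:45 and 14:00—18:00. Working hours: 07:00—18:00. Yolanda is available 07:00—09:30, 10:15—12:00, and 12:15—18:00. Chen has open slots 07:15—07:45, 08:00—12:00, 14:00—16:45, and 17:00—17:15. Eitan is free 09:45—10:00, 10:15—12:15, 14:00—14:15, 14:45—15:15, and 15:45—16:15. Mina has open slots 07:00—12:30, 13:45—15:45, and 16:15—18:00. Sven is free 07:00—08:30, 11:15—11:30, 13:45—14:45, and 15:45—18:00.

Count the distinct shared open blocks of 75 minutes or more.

Keiko free within 07:00–18:00: 07:00–10:45, 12:45–14:00.
Keiko ∩ Yolanda: 07:00–09:30, 10:15–10:45, 12:45–14:00.
Keiko ∩ Yolanda ∩ Chen: 07:15–07:45, 08:00–09:30, 10:15–10:45.
Keiko ∩ Yolanda ∩ Chen ∩ Eitan: 10:15–10:45.
Keiko ∩ Yolanda ∩ Chen ∩ Eitan ∩ Mina: 10:15–10:45.
Keiko ∩ Yolanda ∩ Chen ∩ Eitan ∩ Mina ∩ Sven: (none).
Windows ≥ 75 min: (none).
That's 0 windows.

0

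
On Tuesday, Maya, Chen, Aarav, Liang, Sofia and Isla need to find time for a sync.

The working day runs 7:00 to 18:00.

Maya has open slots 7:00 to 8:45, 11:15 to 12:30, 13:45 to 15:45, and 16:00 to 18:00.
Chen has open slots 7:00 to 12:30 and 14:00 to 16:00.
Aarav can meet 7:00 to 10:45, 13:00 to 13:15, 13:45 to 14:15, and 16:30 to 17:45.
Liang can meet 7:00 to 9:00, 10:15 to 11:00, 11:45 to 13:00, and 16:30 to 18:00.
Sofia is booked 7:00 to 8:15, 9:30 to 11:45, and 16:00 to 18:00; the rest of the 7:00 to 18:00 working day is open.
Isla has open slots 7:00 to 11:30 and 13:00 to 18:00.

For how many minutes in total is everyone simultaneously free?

Sofia free within 07:00–18:00: 08:15–09:30, 11:45–16:00.
Maya ∩ Chen: 07:00–08:45, 11:15–12:30, 14:00–15:45.
Maya ∩ Chen ∩ Aarav: 07:00–08:45, 14:00–14:15.
Maya ∩ Chen ∩ Aarav ∩ Liang: 07:00–08:45.
Maya ∩ Chen ∩ Aarav ∩ Liang ∩ Sofia: 08:15–08:45.
Maya ∩ Chen ∩ Aarav ∩ Liang ∩ Sofia ∩ Isla: 08:15–08:45.
Total common minutes: 30.

30 minutes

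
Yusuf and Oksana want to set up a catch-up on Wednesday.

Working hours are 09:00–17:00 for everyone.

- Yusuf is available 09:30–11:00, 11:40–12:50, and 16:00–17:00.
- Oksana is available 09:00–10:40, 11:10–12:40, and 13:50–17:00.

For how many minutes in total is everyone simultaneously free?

Yusuf ∩ Oksana: 09:30–10:40, 11:40–12:40, 16:00–17:00.
Total common minutes: 70 + 60 + 60 = 190.

190 minutes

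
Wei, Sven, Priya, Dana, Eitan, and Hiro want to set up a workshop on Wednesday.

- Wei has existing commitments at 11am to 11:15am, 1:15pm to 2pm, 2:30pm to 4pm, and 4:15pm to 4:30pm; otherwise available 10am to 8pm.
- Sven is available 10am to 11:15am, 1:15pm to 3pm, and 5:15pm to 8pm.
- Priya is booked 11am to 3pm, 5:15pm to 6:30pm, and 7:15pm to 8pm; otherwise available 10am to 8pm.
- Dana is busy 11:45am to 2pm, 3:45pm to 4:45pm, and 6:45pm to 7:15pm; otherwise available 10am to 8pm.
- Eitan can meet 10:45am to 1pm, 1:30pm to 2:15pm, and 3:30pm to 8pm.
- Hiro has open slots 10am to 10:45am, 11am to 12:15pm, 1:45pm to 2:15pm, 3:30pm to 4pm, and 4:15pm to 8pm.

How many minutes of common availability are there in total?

15 minutes

Wei free within 10:00–20:00: 10:00–11:00, 11:15–13:15, 14:00–14:30, 16:00–16:15, 16:30–20:00.
Priya free within 10:00–20:00: 10:00–11:00, 15:00–17:15, 18:30–19:15.
Dana free within 10:00–20:00: 10:00–11:45, 14:00–15:45, 16:45–18:45, 19:15–20:00.
Wei ∩ Sven: 10:00–11:00, 14:00–14:30, 17:15–20:00.
Wei ∩ Sven ∩ Priya: 10:00–11:00, 18:30–19:15.
Wei ∩ Sven ∩ Priya ∩ Dana: 10:00–11:00, 18:30–18:45.
Wei ∩ Sven ∩ Priya ∩ Dana ∩ Eitan: 10:45–11:00, 18:30–18:45.
Wei ∩ Sven ∩ Priya ∩ Dana ∩ Eitan ∩ Hiro: 18:30–18:45.
Total common minutes: 15.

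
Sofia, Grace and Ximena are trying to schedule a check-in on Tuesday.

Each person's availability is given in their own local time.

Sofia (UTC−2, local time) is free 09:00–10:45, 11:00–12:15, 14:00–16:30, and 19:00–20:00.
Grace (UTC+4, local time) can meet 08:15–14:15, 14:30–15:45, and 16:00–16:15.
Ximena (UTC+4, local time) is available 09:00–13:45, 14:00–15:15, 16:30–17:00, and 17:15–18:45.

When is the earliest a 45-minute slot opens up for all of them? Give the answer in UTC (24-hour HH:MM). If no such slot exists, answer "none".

Sofia → UTC: 11:00–12:45, 13:00–14:15, 16:00–18:30, 21:00–22:00.
Grace → UTC: 04:15–10:15, 10:30–11:45, 12:00–12:15.
Ximena → UTC: 05:00–09:45, 10:00–11:15, 12:30–13:00, 13:15–14:45.
Sofia ∩ Grace: 11:00–11:45, 12:00–12:15.
Sofia ∩ Grace ∩ Ximena: 11:00–11:15.
Windows ≥ 45 min: (none).

none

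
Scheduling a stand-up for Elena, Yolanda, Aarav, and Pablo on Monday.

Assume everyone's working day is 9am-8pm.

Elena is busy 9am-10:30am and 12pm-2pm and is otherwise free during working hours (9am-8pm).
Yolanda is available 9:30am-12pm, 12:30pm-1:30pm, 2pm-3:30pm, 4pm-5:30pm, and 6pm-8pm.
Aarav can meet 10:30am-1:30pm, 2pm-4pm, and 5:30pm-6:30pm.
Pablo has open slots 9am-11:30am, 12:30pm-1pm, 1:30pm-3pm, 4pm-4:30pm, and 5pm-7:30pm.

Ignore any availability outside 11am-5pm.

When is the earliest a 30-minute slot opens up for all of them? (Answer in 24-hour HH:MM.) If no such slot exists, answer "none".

11:00

Elena free within 09:00–20:00: 10:30–12:00, 14:00–20:00.
Elena ∩ Yolanda: 10:30–12:00, 14:00–15:30, 16:00–17:30, 18:00–20:00.
Elena ∩ Yolanda ∩ Aarav: 10:30–12:00, 14:00–15:30, 18:00–18:30.
Elena ∩ Yolanda ∩ Aarav ∩ Pablo: 10:30–11:30, 14:00–15:00, 18:00–18:30.
Restricted to 11:00–17:00: 11:00–11:30, 14:00–15:00.
Windows ≥ 30 min: 11:00–11:30, 14:00–15:00.
Earliest such window starts at 11:00.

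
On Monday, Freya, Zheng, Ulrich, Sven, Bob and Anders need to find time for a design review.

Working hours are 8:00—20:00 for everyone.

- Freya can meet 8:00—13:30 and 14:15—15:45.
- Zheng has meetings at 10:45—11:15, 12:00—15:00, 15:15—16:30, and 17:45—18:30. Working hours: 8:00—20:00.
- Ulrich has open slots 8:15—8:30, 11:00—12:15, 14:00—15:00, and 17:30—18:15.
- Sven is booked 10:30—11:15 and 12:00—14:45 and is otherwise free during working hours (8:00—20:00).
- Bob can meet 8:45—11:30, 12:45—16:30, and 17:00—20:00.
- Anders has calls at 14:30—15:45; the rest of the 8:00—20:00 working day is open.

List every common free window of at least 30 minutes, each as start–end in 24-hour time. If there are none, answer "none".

Zheng free within 08:00–20:00: 08:00–10:45, 11:15–12:00, 15:00–15:15, 16:30–17:45, 18:30–20:00.
Sven free within 08:00–20:00: 08:00–10:30, 11:15–12:00, 14:45–20:00.
Anders free within 08:00–20:00: 08:00–14:30, 15:45–20:00.
Freya ∩ Zheng: 08:00–10:45, 11:15–12:00, 15:00–15:15.
Freya ∩ Zheng ∩ Ulrich: 08:15–08:30, 11:15–12:00.
Freya ∩ Zheng ∩ Ulrich ∩ Sven: 08:15–08:30, 11:15–12:00.
Freya ∩ Zheng ∩ Ulrich ∩ Sven ∩ Bob: 11:15–11:30.
Freya ∩ Zheng ∩ Ulrich ∩ Sven ∩ Bob ∩ Anders: 11:15–11:30.
Windows ≥ 30 min: (none).

none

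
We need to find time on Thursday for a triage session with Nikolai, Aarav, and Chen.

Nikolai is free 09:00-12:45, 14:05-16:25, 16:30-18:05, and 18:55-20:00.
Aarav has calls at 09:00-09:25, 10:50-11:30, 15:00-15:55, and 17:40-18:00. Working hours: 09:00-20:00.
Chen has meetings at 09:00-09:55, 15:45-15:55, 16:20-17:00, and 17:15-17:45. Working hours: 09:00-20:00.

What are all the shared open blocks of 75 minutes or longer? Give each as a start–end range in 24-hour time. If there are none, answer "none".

Aarav free within 09:00–20:00: 09:25–10:50, 11:30–15:00, 15:55–17:40, 18:00–20:00.
Chen free within 09:00–20:00: 09:55–15:45, 15:55–16:20, 17:00–17:15, 17:45–20:00.
Nikolai ∩ Aarav: 09:25–10:50, 11:30–12:45, 14:05–15:00, 15:55–16:25, 16:30–17:40, 18:00–18:05, 18:55–20:00.
Nikolai ∩ Aarav ∩ Chen: 09:55–10:50, 11:30–12:45, 14:05–15:00, 15:55–16:20, 17:00–17:15, 18:00–18:05, 18:55–20:00.
Windows ≥ 75 min: 11:30–12:45.

11:30–12:45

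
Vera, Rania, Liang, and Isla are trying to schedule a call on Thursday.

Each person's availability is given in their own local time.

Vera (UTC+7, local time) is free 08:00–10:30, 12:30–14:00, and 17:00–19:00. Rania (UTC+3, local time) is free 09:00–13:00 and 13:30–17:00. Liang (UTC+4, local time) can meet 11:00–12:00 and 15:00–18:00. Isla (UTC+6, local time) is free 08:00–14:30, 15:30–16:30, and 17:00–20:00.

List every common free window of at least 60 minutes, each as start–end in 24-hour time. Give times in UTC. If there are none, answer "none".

Vera → UTC: 01:00–03:30, 05:30–07:00, 10:00–12:00.
Rania → UTC: 06:00–10:00, 10:30–14:00.
Liang → UTC: 07:00–08:00, 11:00–14:00.
Isla → UTC: 02:00–08:30, 09:30–10:30, 11:00–14:00.
Vera ∩ Rania: 06:00–07:00, 10:30–12:00.
Vera ∩ Rania ∩ Liang: 11:00–12:00.
Vera ∩ Rania ∩ Liang ∩ Isla: 11:00–12:00.
Windows ≥ 60 min: 11:00–12:00.

11:00–12:00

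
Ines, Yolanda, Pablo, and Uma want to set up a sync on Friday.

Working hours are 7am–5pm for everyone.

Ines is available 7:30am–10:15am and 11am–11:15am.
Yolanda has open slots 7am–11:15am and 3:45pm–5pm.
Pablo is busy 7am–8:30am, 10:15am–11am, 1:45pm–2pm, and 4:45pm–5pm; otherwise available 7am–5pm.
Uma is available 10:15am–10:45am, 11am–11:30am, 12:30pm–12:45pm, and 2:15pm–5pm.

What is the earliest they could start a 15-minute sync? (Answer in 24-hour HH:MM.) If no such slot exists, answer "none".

Pablo free within 07:00–17:00: 08:30–10:15, 11:00–13:45, 14:00–16:45.
Ines ∩ Yolanda: 07:30–10:15, 11:00–11:15.
Ines ∩ Yolanda ∩ Pablo: 08:30–10:15, 11:00–11:15.
Ines ∩ Yolanda ∩ Pablo ∩ Uma: 11:00–11:15.
Windows ≥ 15 min: 11:00–11:15.
Earliest such window starts at 11:00.

11:00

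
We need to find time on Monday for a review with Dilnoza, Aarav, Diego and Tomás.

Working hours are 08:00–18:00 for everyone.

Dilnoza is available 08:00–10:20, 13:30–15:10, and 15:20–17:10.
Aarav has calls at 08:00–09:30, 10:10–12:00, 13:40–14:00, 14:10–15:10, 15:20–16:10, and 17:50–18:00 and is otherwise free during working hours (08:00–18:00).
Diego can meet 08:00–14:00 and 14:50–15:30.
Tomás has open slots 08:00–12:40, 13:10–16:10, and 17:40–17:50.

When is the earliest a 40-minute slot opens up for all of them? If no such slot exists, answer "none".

09:30

Aarav free within 08:00–18:00: 09:30–10:10, 12:00–13:40, 14:00–14:10, 15:10–15:20, 16:10–17:50.
Dilnoza ∩ Aarav: 09:30–10:10, 13:30–13:40, 14:00–14:10, 16:10–17:10.
Dilnoza ∩ Aarav ∩ Diego: 09:30–10:10, 13:30–13:40.
Dilnoza ∩ Aarav ∩ Diego ∩ Tomás: 09:30–10:10, 13:30–13:40.
Windows ≥ 40 min: 09:30–10:10.
Earliest such window starts at 09:30.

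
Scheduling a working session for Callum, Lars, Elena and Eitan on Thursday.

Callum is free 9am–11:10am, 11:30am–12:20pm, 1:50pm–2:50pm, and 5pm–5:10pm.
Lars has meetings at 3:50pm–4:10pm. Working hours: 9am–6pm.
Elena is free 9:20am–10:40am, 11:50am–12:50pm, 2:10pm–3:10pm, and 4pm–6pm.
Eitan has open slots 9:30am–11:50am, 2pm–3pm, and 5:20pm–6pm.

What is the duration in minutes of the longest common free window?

Lars free within 09:00–18:00: 09:00–15:50, 16:10–18:00.
Callum ∩ Lars: 09:00–11:10, 11:30–12:20, 13:50–14:50, 17:00–17:10.
Callum ∩ Lars ∩ Elena: 09:20–10:40, 11:50–12:20, 14:10–14:50, 17:00–17:10.
Callum ∩ Lars ∩ Elena ∩ Eitan: 09:30–10:40, 14:10–14:50.
Common window lengths: 70, 40 min; longest is 70.

70 minutes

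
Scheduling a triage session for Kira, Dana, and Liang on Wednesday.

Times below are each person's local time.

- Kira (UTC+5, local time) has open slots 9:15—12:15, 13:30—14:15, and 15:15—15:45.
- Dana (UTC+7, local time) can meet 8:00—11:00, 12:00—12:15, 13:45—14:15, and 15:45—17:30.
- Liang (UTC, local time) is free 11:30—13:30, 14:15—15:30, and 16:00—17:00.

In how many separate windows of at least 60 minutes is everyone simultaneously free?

Kira → UTC: 04:15–07:15, 08:30–09:15, 10:15–10:45.
Dana → UTC: 01:00–04:00, 05:00–05:15, 06:45–07:15, 08:45–10:30.
Liang → UTC: 11:30–13:30, 14:15–15:30, 16:00–17:00.
Kira ∩ Dana: 05:00–05:15, 06:45–07:15, 08:45–09:15, 10:15–10:30.
Kira ∩ Dana ∩ Liang: (none).
Windows ≥ 60 min: (none).
That's 0 windows.

0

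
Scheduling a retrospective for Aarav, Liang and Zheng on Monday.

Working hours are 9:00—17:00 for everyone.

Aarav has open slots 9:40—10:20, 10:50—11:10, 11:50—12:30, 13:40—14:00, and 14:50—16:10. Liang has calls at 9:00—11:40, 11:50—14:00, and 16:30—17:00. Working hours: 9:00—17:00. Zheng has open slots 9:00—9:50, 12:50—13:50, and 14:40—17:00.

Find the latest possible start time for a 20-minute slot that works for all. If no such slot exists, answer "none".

15:50

Liang free within 09:00–17:00: 11:40–11:50, 14:00–16:30.
Aarav ∩ Liang: 14:50–16:10.
Aarav ∩ Liang ∩ Zheng: 14:50–16:10.
Windows ≥ 20 min: 14:50–16:10.
Latest start in the last window 14:50–16:10 is 16:10 − 20 min = 15:50.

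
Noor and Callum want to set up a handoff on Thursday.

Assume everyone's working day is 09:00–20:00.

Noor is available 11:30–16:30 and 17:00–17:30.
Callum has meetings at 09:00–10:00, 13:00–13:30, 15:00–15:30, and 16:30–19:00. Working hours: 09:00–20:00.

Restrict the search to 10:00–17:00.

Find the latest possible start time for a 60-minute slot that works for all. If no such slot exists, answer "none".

Callum free within 09:00–20:00: 10:00–13:00, 13:30–15:00, 15:30–16:30, 19:00–20:00.
Noor ∩ Callum: 11:30–13:00, 13:30–15:00, 15:30–16:30.
Restricted to 10:00–17:00: 11:30–13:00, 13:30–15:00, 15:30–16:30.
Windows ≥ 60 min: 11:30–13:00, 13:30–15:00, 15:30–16:30.
Latest start in the last window 15:30–16:30 is 16:30 − 60 min = 15:30.

15:30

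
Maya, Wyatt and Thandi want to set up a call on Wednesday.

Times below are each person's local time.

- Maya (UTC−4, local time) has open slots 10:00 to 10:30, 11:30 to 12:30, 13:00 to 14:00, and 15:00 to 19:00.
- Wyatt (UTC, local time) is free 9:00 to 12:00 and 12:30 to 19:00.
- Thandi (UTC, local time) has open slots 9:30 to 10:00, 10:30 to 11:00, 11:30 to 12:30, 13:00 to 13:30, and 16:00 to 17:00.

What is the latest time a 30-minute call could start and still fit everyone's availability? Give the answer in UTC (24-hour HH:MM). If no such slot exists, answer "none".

Maya → UTC: 14:00–14:30, 15:30–16:30, 17:00–18:00, 19:00–23:00.
Wyatt → UTC: 09:00–12:00, 12:30–19:00.
Thandi → UTC: 09:30–10:00, 10:30–11:00, 11:30–12:30, 13:00–13:30, 16:00–17:00.
Maya ∩ Wyatt: 14:00–14:30, 15:30–16:30, 17:00–18:00.
Maya ∩ Wyatt ∩ Thandi: 16:00–16:30.
Windows ≥ 30 min: 16:00–16:30.
Latest start in the last window 16:00–16:30 is 16:30 − 30 min = 16:00.

16:00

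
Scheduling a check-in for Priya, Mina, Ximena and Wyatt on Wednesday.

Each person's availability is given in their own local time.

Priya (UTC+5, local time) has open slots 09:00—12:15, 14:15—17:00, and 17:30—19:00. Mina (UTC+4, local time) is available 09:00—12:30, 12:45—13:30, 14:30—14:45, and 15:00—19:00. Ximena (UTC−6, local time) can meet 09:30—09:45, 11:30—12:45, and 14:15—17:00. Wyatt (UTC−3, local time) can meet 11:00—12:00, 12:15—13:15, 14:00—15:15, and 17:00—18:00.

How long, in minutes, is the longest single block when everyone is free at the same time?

0 minutes

Priya → UTC: 04:00–07:15, 09:15–12:00, 12:30–14:00.
Mina → UTC: 05:00–08:30, 08:45–09:30, 10:30–10:45, 11:00–15:00.
Ximena → UTC: 15:30–15:45, 17:30–18:45, 20:15–23:00.
Wyatt → UTC: 14:00–15:00, 15:15–16:15, 17:00–18:15, 20:00–21:00.
Priya ∩ Mina: 05:00–07:15, 09:15–09:30, 10:30–10:45, 11:00–12:00, 12:30–14:00.
Priya ∩ Mina ∩ Ximena: (none).
Priya ∩ Mina ∩ Ximena ∩ Wyatt: (none).
No common window.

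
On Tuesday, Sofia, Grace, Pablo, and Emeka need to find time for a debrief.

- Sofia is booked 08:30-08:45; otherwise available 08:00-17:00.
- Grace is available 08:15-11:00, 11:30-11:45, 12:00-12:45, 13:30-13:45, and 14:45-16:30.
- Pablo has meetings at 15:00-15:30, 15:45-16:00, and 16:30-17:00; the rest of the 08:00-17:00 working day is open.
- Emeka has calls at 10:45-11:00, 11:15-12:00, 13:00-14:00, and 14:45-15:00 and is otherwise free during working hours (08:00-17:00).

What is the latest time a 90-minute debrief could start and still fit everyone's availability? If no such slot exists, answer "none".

09:15

Sofia free within 08:00–17:00: 08:00–08:30, 08:45–17:00.
Pablo free within 08:00–17:00: 08:00–15:00, 15:30–15:45, 16:00–16:30.
Emeka free within 08:00–17:00: 08:00–10:45, 11:00–11:15, 12:00–13:00, 14:00–14:45, 15:00–17:00.
Sofia ∩ Grace: 08:15–08:30, 08:45–11:00, 11:30–11:45, 12:00–12:45, 13:30–13:45, 14:45–16:30.
Sofia ∩ Grace ∩ Pablo: 08:15–08:30, 08:45–11:00, 11:30–11:45, 12:00–12:45, 13:30–13:45, 14:45–15:00, 15:30–15:45, 16:00–16:30.
Sofia ∩ Grace ∩ Pablo ∩ Emeka: 08:15–08:30, 08:45–10:45, 12:00–12:45, 15:30–15:45, 16:00–16:30.
Windows ≥ 90 min: 08:45–10:45.
Latest start in the last window 08:45–10:45 is 10:45 − 90 min = 09:15.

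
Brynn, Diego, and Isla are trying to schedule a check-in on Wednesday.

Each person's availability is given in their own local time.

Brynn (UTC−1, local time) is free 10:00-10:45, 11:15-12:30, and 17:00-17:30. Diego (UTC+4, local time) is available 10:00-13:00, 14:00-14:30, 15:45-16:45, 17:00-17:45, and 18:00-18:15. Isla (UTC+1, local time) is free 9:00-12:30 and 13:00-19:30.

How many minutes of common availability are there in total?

Brynn → UTC: 11:00–11:45, 12:15–13:30, 18:00–18:30.
Diego → UTC: 06:00–09:00, 10:00–10:30, 11:45–12:45, 13:00–13:45, 14:00–14:15.
Isla → UTC: 08:00–11:30, 12:00–18:30.
Brynn ∩ Diego: 12:15–12:45, 13:00–13:30.
Brynn ∩ Diego ∩ Isla: 12:15–12:45, 13:00–13:30.
Total common minutes: 30 + 30 = 60.

60 minutes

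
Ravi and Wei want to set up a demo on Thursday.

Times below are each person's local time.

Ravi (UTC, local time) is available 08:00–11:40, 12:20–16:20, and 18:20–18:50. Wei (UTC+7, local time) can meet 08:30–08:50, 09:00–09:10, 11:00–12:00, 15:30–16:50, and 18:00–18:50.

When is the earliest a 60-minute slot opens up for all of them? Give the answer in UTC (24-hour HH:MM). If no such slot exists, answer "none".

Ravi → UTC: 08:00–11:40, 12:20–16:20, 18:20–18:50.
Wei → UTC: 01:30–01:50, 02:00–02:10, 04:00–05:00, 08:30–09:50, 11:00–11:50.
Ravi ∩ Wei: 08:30–09:50, 11:00–11:40.
Windows ≥ 60 min: 08:30–09:50.
Earliest such window starts at 08:30.

08:30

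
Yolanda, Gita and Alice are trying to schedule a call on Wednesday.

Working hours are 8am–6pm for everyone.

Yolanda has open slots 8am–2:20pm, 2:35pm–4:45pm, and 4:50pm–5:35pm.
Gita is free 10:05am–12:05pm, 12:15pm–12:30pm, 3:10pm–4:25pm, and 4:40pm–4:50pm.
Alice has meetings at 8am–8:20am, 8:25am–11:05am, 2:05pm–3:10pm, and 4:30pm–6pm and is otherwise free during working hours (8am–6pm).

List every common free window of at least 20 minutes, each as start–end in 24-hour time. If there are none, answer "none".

Alice free within 08:00–18:00: 08:20–08:25, 11:05–14:05, 15:10–16:30.
Yolanda ∩ Gita: 10:05–12:05, 12:15–12:30, 15:10–16:25, 16:40–16:45.
Yolanda ∩ Gita ∩ Alice: 11:05–12:05, 12:15–12:30, 15:10–16:25.
Windows ≥ 20 min: 11:05–12:05, 15:10–16:25.

11:05–12:05, 15:10–16:25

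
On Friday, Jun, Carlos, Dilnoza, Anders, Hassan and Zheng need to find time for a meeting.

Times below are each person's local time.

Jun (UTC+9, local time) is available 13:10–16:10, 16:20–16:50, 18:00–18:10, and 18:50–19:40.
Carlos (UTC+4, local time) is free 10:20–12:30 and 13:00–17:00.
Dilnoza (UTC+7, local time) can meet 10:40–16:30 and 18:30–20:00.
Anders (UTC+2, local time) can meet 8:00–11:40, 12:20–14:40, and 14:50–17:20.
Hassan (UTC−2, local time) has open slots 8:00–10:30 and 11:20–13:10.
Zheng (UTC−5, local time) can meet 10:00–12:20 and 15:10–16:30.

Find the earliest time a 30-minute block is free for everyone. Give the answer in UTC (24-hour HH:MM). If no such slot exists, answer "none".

none

Jun → UTC: 04:10–07:10, 07:20–07:50, 09:00–09:10, 09:50–10:40.
Carlos → UTC: 06:20–08:30, 09:00–13:00.
Dilnoza → UTC: 03:40–09:30, 11:30–13:00.
Anders → UTC: 06:00–09:40, 10:20–12:40, 12:50–15:20.
Hassan → UTC: 10:00–12:30, 13:20–15:10.
Zheng → UTC: 15:00–17:20, 20:10–21:30.
Jun ∩ Carlos: 06:20–07:10, 07:20–07:50, 09:00–09:10, 09:50–10:40.
Jun ∩ Carlos ∩ Dilnoza: 06:20–07:10, 07:20–07:50, 09:00–09:10.
Jun ∩ Carlos ∩ Dilnoza ∩ Anders: 06:20–07:10, 07:20–07:50, 09:00–09:10.
Jun ∩ Carlos ∩ Dilnoza ∩ Anders ∩ Hassan: (none).
Jun ∩ Carlos ∩ Dilnoza ∩ Anders ∩ Hassan ∩ Zheng: (none).
Windows ≥ 30 min: (none).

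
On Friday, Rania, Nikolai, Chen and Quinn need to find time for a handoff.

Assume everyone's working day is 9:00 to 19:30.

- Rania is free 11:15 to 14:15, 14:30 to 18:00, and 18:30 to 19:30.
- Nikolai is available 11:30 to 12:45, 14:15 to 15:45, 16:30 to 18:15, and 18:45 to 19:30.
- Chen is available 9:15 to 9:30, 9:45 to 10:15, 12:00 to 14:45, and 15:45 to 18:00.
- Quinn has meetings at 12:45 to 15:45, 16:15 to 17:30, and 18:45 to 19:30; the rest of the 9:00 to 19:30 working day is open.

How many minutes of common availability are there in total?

75 minutes

Quinn free within 09:00–19:30: 09:00–12:45, 15:45–16:15, 17:30–18:45.
Rania ∩ Nikolai: 11:30–12:45, 14:30–15:45, 16:30–18:00, 18:45–19:30.
Rania ∩ Nikolai ∩ Chen: 12:00–12:45, 14:30–14:45, 16:30–18:00.
Rania ∩ Nikolai ∩ Chen ∩ Quinn: 12:00–12:45, 17:30–18:00.
Total common minutes: 45 + 30 = 75.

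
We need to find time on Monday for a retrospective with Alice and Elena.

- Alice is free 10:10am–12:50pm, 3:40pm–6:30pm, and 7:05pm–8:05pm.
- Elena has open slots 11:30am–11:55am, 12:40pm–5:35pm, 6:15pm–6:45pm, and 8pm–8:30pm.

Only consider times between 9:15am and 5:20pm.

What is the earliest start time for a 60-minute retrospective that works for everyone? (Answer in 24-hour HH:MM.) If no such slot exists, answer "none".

15:40

Alice ∩ Elena: 11:30–11:55, 12:40–12:50, 15:40–17:35, 18:15–18:30, 20:00–20:05.
Restricted to 09:15–17:20: 11:30–11:55, 12:40–12:50, 15:40–17:20.
Windows ≥ 60 min: 15:40–17:20.
Earliest such window starts at 15:40.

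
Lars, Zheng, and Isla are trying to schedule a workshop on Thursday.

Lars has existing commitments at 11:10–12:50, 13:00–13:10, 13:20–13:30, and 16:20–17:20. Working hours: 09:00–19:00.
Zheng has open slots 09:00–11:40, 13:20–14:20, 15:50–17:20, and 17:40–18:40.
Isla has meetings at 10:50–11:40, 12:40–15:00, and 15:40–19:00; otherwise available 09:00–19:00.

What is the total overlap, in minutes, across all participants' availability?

110 minutes

Lars free within 09:00–19:00: 09:00–11:10, 12:50–13:00, 13:10–13:20, 13:30–16:20, 17:20–19:00.
Isla free within 09:00–19:00: 09:00–10:50, 11:40–12:40, 15:00–15:40.
Lars ∩ Zheng: 09:00–11:10, 13:30–14:20, 15:50–16:20, 17:40–18:40.
Lars ∩ Zheng ∩ Isla: 09:00–10:50.
Total common minutes: 110.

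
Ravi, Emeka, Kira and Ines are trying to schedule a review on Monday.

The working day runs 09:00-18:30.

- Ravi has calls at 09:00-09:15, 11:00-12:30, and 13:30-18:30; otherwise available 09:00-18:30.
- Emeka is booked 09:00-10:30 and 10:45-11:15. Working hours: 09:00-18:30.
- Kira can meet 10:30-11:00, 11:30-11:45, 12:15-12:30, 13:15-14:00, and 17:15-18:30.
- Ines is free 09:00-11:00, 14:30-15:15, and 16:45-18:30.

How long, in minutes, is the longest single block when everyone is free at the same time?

15 minutes

Ravi free within 09:00–18:30: 09:15–11:00, 12:30–13:30.
Emeka free within 09:00–18:30: 10:30–10:45, 11:15–18:30.
Ravi ∩ Emeka: 10:30–10:45, 12:30–13:30.
Ravi ∩ Emeka ∩ Kira: 10:30–10:45, 13:15–13:30.
Ravi ∩ Emeka ∩ Kira ∩ Ines: 10:30–10:45.
Single common window of 15 minutes.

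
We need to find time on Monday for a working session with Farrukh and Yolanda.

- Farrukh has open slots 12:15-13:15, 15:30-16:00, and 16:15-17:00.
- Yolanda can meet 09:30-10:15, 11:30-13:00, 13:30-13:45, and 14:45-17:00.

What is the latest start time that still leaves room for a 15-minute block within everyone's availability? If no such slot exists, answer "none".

Farrukh ∩ Yolanda: 12:15–13:00, 15:30–16:00, 16:15–17:00.
Windows ≥ 15 min: 12:15–13:00, 15:30–16:00, 16:15–17:00.
Latest start in the last window 16:15–17:00 is 17:00 − 15 min = 16:45.

16:45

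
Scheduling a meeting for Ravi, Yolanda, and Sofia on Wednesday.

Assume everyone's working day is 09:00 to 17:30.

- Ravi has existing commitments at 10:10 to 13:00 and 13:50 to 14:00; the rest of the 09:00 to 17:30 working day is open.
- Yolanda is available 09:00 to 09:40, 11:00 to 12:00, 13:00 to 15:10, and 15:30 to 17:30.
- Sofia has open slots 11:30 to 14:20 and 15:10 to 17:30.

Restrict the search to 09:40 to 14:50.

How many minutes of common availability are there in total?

70 minutes

Ravi free within 09:00–17:30: 09:00–10:10, 13:00–13:50, 14:00–17:30.
Ravi ∩ Yolanda: 09:00–09:40, 13:00–13:50, 14:00–15:10, 15:30–17:30.
Ravi ∩ Yolanda ∩ Sofia: 13:00–13:50, 14:00–14:20, 15:30–17:30.
Restricted to 09:40–14:50: 13:00–13:50, 14:00–14:20.
Total common minutes: 50 + 20 = 70.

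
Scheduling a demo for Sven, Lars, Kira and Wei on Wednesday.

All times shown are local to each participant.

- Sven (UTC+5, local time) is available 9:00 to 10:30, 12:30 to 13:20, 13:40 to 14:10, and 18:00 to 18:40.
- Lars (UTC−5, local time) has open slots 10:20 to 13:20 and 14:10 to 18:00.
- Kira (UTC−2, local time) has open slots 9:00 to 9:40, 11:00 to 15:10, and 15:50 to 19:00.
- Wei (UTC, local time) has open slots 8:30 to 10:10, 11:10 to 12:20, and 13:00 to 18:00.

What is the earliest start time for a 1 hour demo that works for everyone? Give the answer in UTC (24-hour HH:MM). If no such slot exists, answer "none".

none

Sven → UTC: 04:00–05:30, 07:30–08:20, 08:40–09:10, 13:00–13:40.
Lars → UTC: 15:20–18:20, 19:10–23:00.
Kira → UTC: 11:00–11:40, 13:00–17:10, 17:50–21:00.
Wei → UTC: 08:30–10:10, 11:10–12:20, 13:00–18:00.
Sven ∩ Lars: (none).
Sven ∩ Lars ∩ Kira: (none).
Sven ∩ Lars ∩ Kira ∩ Wei: (none).
Windows ≥ 60 min: (none).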